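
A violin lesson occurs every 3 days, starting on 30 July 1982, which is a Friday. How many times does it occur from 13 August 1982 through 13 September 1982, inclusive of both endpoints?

11

Occurrences land 3·i days after 30 July 1982 for i = 0, 1, 2, …
13 August 1982 is 14 days after the start; 14 ÷ 3 = 4 remainder 2; since the remainder is 2, round up to i = 5. First occurrence in the window: #6 on 14 August 1982 (5×3 = 15 days in).
13 September 1982 is 45 days after the start; 45 ÷ 3 = 15 remainder 0. Last occurrence in the window: #16 on 13 September 1982.
Occurrences #6 through #16: 11 in total.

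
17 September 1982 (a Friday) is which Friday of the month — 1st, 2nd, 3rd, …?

Day 17 falls in week ⌈17/7⌉ of the month.
Days 1–7 hold the 1st Friday, 8–14 the 2nd, 15–21 the 3rd, 22–28 the 4th, 29–31 the 5th.
17 is in the range for the 3rd.

3rd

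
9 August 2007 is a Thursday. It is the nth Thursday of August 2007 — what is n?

Day 9 falls in week ⌈9/7⌉ of the month.
Days 1–7 hold the 1st Thursday, 8–14 the 2nd, 15–21 the 3rd, 22–28 the 4th, 29–31 the 5th.
9 is in the range for the 2nd.

2nd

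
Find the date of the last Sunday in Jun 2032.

Jun 27, 2032

Jun 2032 begins on a Tuesday, so the first Sunday is Jun 6 (5 days later).
Jun 2032 has 30 days. Adding weeks: 6, 13, 20, 27 — the last one ≤ 30 is the 27th.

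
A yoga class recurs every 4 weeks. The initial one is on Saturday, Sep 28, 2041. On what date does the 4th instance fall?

The 4th occurrence is 3 intervals after the first: 3 × 28 = 84 days after Sep 28, 2041.
Sep has 30 days — 2 days to the end of Sep leaves 82.
Oct has 31 days (51 left).
Nov has 30 days (21 left).
21 days into Dec → Dec 21, 2041.

Dec 21, 2041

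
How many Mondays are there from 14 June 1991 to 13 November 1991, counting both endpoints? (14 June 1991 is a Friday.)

22

14 June 1991 is a Friday; the first Monday on or after it is 17 June 1991 (3 days later).
From 17 June 1991 to 13 November 1991: 13 + 31 + 31 + 30 + 31 + 13 = 149 days (rest of June, July, August, September, October, November).
149 ÷ 7 = 21 full weeks with remainder 2, so 21 more Mondays after the first → 22.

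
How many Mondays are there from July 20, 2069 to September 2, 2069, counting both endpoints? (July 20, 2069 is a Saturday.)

July 20, 2069 is a Saturday; the first Monday on or after it is July 22, 2069 (2 days later).
From July 22, 2069 to September 2, 2069: 9 + 31 + 2 = 42 days (rest of July, August, September).
42 ÷ 7 = 6 full weeks with remainder 0, so 6 more Mondays after the first → 7.

7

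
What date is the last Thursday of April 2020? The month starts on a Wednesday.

April 2020 begins on a Wednesday, so the first Thursday is April 2 (1 day later).
April 2020 has 30 days. Adding weeks: 2, 9, 16, 23, 30 — the last one ≤ 30 is the 30th.

April 30, 2020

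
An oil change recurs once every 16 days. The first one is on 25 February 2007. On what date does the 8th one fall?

The 8th occurrence is 7 intervals after the first: 7 × 16 = 112 days after 25 February 2007.
February has 28 days — 3 days to the end of February leaves 109.
March has 31 days (78 left).
April has 30 days (48 left).
May has 31 days (17 left).
17 days into June → 17 June 2007.

17 June 2007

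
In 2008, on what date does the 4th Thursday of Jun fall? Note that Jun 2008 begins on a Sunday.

Jun 26, 2008

Jun 2008 begins on a Sunday, so the first Thursday is Jun 5 (4 days later).
The 4th Thursday is 3 weeks later: 5 + 21 = 26.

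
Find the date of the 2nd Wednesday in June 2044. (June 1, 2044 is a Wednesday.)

8 June 2044

June 2044 begins on a Wednesday, so the first Wednesday is June 1.
The 2nd Wednesday is 1 weeks later: 1 + 7 = 8.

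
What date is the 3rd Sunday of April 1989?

April 1989 begins on a Saturday, so the first Sunday is April 2 (1 day later).
The 3rd Sunday is 2 weeks later: 2 + 14 = 16.

1989-04-16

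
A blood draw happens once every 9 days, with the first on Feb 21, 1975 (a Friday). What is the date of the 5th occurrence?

The 5th occurrence is 4 intervals after the first: 4 × 9 = 36 days after Feb 21, 1975.
Feb has 28 days — 7 days to the end of Feb leaves 29.
29 days into Mar → Mar 29, 1975.

Mar 29, 1975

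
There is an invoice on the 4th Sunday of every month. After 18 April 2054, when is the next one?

April 2054 starts on a Wednesday; its first Sunday is the 5th, so the 4th Sunday is the 26th — 26 April 2054.
26 April 2054 is after 18 April 2054, so that is the next one.

26 April 2054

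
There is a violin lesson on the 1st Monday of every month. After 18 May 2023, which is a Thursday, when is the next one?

5 June 2023

May 2023 starts on a Monday, so its 1st Monday is 1 May 2023.
That is not after 18 May 2023, so look at June 2023.
June 2023 starts on a Thursday, so its 1st Monday is 5 June 2023 (4 days in).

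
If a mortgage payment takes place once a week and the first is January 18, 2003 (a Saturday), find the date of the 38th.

The 38th occurrence is 37 intervals after the first: 37 × 7 = 259 days after January 18, 2003.
January has 31 days — 13 days to the end of January leaves 246.
February has 28 days (218 left).
March has 31 days (187 left).
April has 30 days (157 left).
May has 31 days (126 left).
June has 30 days (96 left).
July has 31 days (65 left).
August has 31 days (34 left).
September has 30 days (4 left).
4 days into October → October 4, 2003.

October 4, 2003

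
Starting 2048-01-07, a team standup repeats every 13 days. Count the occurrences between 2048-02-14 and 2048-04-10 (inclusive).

Occurrences land 13·i days after 2048-01-07 for i = 0, 1, 2, …
2048-02-14 is 38 days after the start; 38 ÷ 13 = 2 remainder 12; since the remainder is 12, round up to i = 3. First occurrence in the window: #4 on 2048-02-15 (3×13 = 39 days in).
2048-04-10 is 94 days after the start; 94 ÷ 13 = 7 remainder 3. Last occurrence in the window: #8 on 2048-04-07.
Occurrences #4 through #8: 5 in total.

5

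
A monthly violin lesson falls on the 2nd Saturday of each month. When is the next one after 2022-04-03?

2022-04-09

April 2022 starts on a Friday; its first Saturday is the 2nd, so the 2nd Saturday is the 9th — 2022-04-09.
2022-04-09 is after 2022-04-03, so that is the next one.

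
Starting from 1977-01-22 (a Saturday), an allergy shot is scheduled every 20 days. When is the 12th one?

1977-08-30

The 12th occurrence is 11 intervals after the first: 11 × 20 = 220 days after 1977-01-22.
January has 31 days — 9 days to the end of January leaves 211.
February has 28 days (183 left).
March has 31 days (152 left).
April has 30 days (122 left).
May has 31 days (91 left).
June has 30 days (61 left).
July has 31 days (30 left).
30 days into August → 1977-08-30.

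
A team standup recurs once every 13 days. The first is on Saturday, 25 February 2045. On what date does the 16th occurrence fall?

The 16th occurrence is 15 intervals after the first: 15 × 13 = 195 days after 25 February 2045.
February has 28 days — 3 days to the end of February leaves 192.
March has 31 days (161 left).
April has 30 days (131 left).
May has 31 days (100 left).
June has 30 days (70 left).
July has 31 days (39 left).
August has 31 days (8 left).
8 days into September → 8 September 2045.

8 September 2045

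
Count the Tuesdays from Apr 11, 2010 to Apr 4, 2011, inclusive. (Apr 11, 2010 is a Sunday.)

Apr 11, 2010 is a Sunday; the first Tuesday on or after it is Apr 13, 2010 (2 days later).
From Apr 13, 2010 to Apr 4, 2011: 262 + 94 = 356 days (rest of 2010, to Apr 4, 2011 in 2011).
356 ÷ 7 = 50 full weeks with remainder 6, so 50 more Tuesdays after the first → 51.

51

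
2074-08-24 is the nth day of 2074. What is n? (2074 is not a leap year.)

236

Days in months before August: 31 + 28 + 31 + 30 + 31 + 30 + 31 = 212.
Plus 24 days into August → day 236.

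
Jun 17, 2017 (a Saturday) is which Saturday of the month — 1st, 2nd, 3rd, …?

Day 17 falls in week ⌈17/7⌉ of the month.
Days 1–7 hold the 1st Saturday, 8–14 the 2nd, 15–21 the 3rd, 22–28 the 4th, 29–31 the 5th.
17 is in the range for the 3rd.

3rd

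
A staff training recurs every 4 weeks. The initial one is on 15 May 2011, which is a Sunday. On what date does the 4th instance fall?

7 August 2011

The 4th occurrence is 3 intervals after the first: 3 × 28 = 84 days after 15 May 2011.
May has 31 days — 16 days to the end of May leaves 68.
June has 30 days (38 left).
July has 31 days (7 left).
7 days into August → 7 August 2011.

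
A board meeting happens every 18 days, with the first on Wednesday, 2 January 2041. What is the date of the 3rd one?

7 February 2041

The 3rd occurrence is 2 intervals after the first: 2 × 18 = 36 days after 2 January 2041.
January has 31 days — 29 days to the end of January leaves 7.
7 days into February → 7 February 2041.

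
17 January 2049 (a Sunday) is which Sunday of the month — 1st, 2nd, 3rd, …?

3rd

Day 17 falls in week ⌈17/7⌉ of the month.
Days 1–7 hold the 1st Sunday, 8–14 the 2nd, 15–21 the 3rd, 22–28 the 4th, 29–31 the 5th.
17 is in the range for the 3rd.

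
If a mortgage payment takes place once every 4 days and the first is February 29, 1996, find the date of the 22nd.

The 22nd occurrence is 21 intervals after the first: 21 × 4 = 84 days after February 29, 1996.
February has 29 days — 0 days to the end of February leaves 84.
March has 31 days (53 left).
April has 30 days (23 left).
23 days into May → May 23, 1996.

May 23, 1996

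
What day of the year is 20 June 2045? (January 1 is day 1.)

Days in months before June: 31 + 28 + 31 + 30 + 31 = 151.
Plus 20 days into June → day 171.

171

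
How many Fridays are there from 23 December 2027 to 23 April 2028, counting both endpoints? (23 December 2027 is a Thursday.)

23 December 2027 is a Thursday; the first Friday on or after it is 24 December 2027 (1 day later).
From 24 December 2027 to 23 April 2028: 7 + 31 + 29 + 31 + 23 = 121 days (rest of December, January, February, March, April).
121 ÷ 7 = 17 full weeks with remainder 2, so 17 more Fridays after the first → 18.

18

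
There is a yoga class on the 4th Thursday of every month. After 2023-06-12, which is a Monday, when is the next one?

2023-06-22

June 2023 starts on a Thursday; its first Thursday is the 1st, so the 4th Thursday is the 22nd — 2023-06-22.
2023-06-22 is after 2023-06-12, so that is the next one.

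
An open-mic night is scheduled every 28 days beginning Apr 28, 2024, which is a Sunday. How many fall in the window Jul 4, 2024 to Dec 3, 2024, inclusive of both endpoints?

Occurrences land 28·i days after Apr 28, 2024 for i = 0, 1, 2, …
Jul 4, 2024 is 67 days after the start; 67 ÷ 28 = 2 remainder 11; since the remainder is 11, round up to i = 3. First occurrence in the window: #4 on Jul 21, 2024 (3×28 = 84 days in).
Dec 3, 2024 is 219 days after the start; 219 ÷ 28 = 7 remainder 23. Last occurrence in the window: #8 on Nov 10, 2024.
Occurrences #4 through #8: 5 in total.

5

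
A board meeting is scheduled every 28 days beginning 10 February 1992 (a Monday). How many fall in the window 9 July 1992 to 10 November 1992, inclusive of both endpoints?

4

Occurrences land 28·i days after 10 February 1992 for i = 0, 1, 2, …
9 July 1992 is 150 days after the start; 150 ÷ 28 = 5 remainder 10; since the remainder is 10, round up to i = 6. First occurrence in the window: #7 on 27 July 1992 (6×28 = 168 days in).
10 November 1992 is 274 days after the start; 274 ÷ 28 = 9 remainder 22. Last occurrence in the window: #10 on 19 October 1992.
Occurrences #7 through #10: 4 in total.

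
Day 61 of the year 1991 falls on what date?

Jan has 31 days (61 − 31 = 30 remain).
Feb has 28 days (30 − 28 = 2 remain).
2 into Mar → Mar 2.

Mar 2, 1991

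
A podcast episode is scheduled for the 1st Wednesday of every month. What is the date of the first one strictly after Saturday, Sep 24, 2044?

Sep 2044 starts on a Thursday, so its 1st Wednesday is Sep 7, 2044 (6 days in).
That is not after Sep 24, 2044, so look at Oct 2044.
Oct 2044 starts on a Saturday, so its 1st Wednesday is Oct 5, 2044 (4 days in).

Oct 5, 2044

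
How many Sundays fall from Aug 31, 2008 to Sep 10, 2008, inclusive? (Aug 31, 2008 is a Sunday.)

2

Aug 31, 2008 is a Sunday; the first Sunday on or after it is Aug 31, 2008.
From Aug 31, 2008 to Sep 10, 2008: 0 + 10 = 10 days (rest of Aug, Sep).
10 ÷ 7 = 1 full weeks with remainder 3, so 1 more Sundays after the first → 2.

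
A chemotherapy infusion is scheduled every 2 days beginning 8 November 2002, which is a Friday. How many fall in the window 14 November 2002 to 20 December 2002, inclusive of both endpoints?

Occurrences land 2·i days after 8 November 2002 for i = 0, 1, 2, …
14 November 2002 is 6 days after the start; 6 ÷ 2 = 3 remainder 0. First occurrence in the window: #4 on 14 November 2002 (3×2 = 6 days in).
20 December 2002 is 42 days after the start; 42 ÷ 2 = 21 remainder 0. Last occurrence in the window: #22 on 20 December 2002.
Occurrences #4 through #22: 19 in total.

19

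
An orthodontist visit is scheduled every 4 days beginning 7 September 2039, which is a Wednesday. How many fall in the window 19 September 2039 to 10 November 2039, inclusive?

Occurrences land 4·i days after 7 September 2039 for i = 0, 1, 2, …
19 September 2039 is 12 days after the start; 12 ÷ 4 = 3 remainder 0. First occurrence in the window: #4 on 19 September 2039 (3×4 = 12 days in).
10 November 2039 is 64 days after the start; 64 ÷ 4 = 16 remainder 0. Last occurrence in the window: #17 on 10 November 2039.
Occurrences #4 through #17: 14 in total.

14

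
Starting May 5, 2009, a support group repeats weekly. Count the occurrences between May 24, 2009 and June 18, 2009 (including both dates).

Occurrences land 7·i days after May 5, 2009 for i = 0, 1, 2, …
May 24, 2009 is 19 days after the start; 19 ÷ 7 = 2 remainder 5; since the remainder is 5, round up to i = 3. First occurrence in the window: #4 on May 26, 2009 (3×7 = 21 days in).
June 18, 2009 is 44 days after the start; 44 ÷ 7 = 6 remainder 2. Last occurrence in the window: #7 on June 16, 2009.
Occurrences #4 through #7: 4 in total.

4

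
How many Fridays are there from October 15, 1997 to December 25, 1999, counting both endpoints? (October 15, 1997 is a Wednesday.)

115

October 15, 1997 is a Wednesday; the first Friday on or after it is October 17, 1997 (2 days later).
From October 17, 1997 to December 25, 1999: 75 + 365 + 359 = 799 days (rest of 1997, 1998, to December 25, 1999 in 1999).
799 ÷ 7 = 114 full weeks with remainder 1, so 114 more Fridays after the first → 115.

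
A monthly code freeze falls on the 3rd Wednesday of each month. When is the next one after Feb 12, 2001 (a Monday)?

Feb 21, 2001

Feb 2001 starts on a Thursday; its first Wednesday is the 7th, so the 3rd Wednesday is the 21st — Feb 21, 2001.
Feb 21, 2001 is after Feb 12, 2001, so that is the next one.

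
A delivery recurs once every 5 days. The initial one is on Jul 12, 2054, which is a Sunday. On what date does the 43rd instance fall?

Feb 7, 2055

The 43rd occurrence is 42 intervals after the first: 42 × 5 = 210 days after Jul 12, 2054.
Jul has 31 days — 19 days to the end of Jul leaves 191.
Aug has 31 days (160 left).
Sep has 30 days (130 left).
Oct has 31 days (99 left).
Nov has 30 days (69 left).
Dec has 31 days (38 left).
Jan has 31 days (7 left).
7 days into Feb → Feb 7, 2055.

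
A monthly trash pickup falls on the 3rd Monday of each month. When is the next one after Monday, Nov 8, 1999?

Nov 15, 1999

Nov 1999 starts on a Monday; its first Monday is the 1st, so the 3rd Monday is the 15th — Nov 15, 1999.
Nov 15, 1999 is after Nov 8, 1999, so that is the next one.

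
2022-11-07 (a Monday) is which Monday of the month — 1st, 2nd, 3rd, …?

Day 7 falls in week ⌈7/7⌉ of the month.
Days 1–7 hold the 1st Monday, 8–14 the 2nd, 15–21 the 3rd, 22–28 the 4th, 29–31 the 5th.
7 is in the range for the 1st.

1st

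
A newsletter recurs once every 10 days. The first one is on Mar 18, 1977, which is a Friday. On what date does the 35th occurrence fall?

Feb 21, 1978

The 35th occurrence is 34 intervals after the first: 34 × 10 = 340 days after Mar 18, 1977.
Mar has 31 days — 13 days to the end of Mar leaves 327.
Apr has 30 days (297 left).
May has 31 days (266 left).
Jun has 30 days (236 left).
Jul has 31 days (205 left).
Aug has 31 days (174 left).
Sep has 30 days (144 left).
Oct has 31 days (113 left).
Nov has 30 days (83 left).
Dec has 31 days (52 left).
Jan has 31 days (21 left).
21 days into Feb → Feb 21, 1978.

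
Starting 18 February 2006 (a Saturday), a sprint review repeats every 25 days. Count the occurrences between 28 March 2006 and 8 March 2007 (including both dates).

Occurrences land 25·i days after 18 February 2006 for i = 0, 1, 2, …
28 March 2006 is 38 days after the start; 38 ÷ 25 = 1 remainder 13; since the remainder is 13, round up to i = 2. First occurrence in the window: #3 on 9 April 2006 (2×25 = 50 days in).
8 March 2007 is 383 days after the start; 383 ÷ 25 = 15 remainder 8. Last occurrence in the window: #16 on 28 February 2007.
Occurrences #3 through #16: 14 in total.

14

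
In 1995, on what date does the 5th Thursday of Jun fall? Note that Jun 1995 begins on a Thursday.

Jun 29, 1995

Jun 1995 begins on a Thursday, so the first Thursday is Jun 1.
The 5th Thursday is 4 weeks later: 1 + 28 = 29.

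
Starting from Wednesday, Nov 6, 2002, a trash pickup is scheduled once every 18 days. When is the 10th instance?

The 10th occurrence is 9 intervals after the first: 9 × 18 = 162 days after Nov 6, 2002.
Nov has 30 days — 24 days to the end of Nov leaves 138.
Dec has 31 days (107 left).
Jan has 31 days (76 left).
Feb has 28 days (48 left).
Mar has 31 days (17 left).
17 days into Apr → Apr 17, 2003.

Apr 17, 2003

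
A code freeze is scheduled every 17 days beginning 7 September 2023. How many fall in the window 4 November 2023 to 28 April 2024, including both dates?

10

Occurrences land 17·i days after 7 September 2023 for i = 0, 1, 2, …
4 November 2023 is 58 days after the start; 58 ÷ 17 = 3 remainder 7; since the remainder is 7, round up to i = 4. First occurrence in the window: #5 on 14 November 2023 (4×17 = 68 days in).
28 April 2024 is 234 days after the start; 234 ÷ 17 = 13 remainder 13. Last occurrence in the window: #14 on 15 April 2024.
Occurrences #5 through #14: 10 in total.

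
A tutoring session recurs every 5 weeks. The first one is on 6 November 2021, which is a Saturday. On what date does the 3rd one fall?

The 3rd occurrence is 2 intervals after the first: 2 × 35 = 70 days after 6 November 2021.
November has 30 days — 24 days to the end of November leaves 46.
December has 31 days (15 left).
15 days into January → 15 January 2022.

15 January 2022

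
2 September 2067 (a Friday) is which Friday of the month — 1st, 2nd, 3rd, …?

1st

Day 2 falls in week ⌈2/7⌉ of the month.
Days 1–7 hold the 1st Friday, 8–14 the 2nd, 15–21 the 3rd, 22–28 the 4th, 29–31 the 5th.
2 is in the range for the 1st.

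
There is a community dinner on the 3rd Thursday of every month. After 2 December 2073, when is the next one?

December 2073 starts on a Friday; its first Thursday is the 7th, so the 3rd Thursday is the 21st — 21 December 2073.
21 December 2073 is after 2 December 2073, so that is the next one.

21 December 2073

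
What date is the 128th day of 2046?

May 8, 2046

January has 31 days (128 − 31 = 97 remain).
February has 28 days (97 − 28 = 69 remain).
March has 31 days (69 − 31 = 38 remain).
April has 30 days (38 − 30 = 8 remain).
8 into May → May 8.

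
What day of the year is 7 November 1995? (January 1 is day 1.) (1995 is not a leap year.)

311

Days in months before November: 31 + 28 + 31 + 30 + 31 + 30 + 31 + 31 + 30 + 31 = 304.
Plus 7 days into November → day 311.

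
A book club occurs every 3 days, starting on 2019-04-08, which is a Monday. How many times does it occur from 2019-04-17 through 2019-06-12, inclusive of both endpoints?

Occurrences land 3·i days after 2019-04-08 for i = 0, 1, 2, …
2019-04-17 is 9 days after the start; 9 ÷ 3 = 3 remainder 0. First occurrence in the window: #4 on 2019-04-17 (3×3 = 9 days in).
2019-06-12 is 65 days after the start; 65 ÷ 3 = 21 remainder 2. Last occurrence in the window: #22 on 2019-06-10.
Occurrences #4 through #22: 19 in total.

19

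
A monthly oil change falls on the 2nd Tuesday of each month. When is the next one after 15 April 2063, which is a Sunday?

April 2063 starts on a Sunday; its first Tuesday is the 3rd, so the 2nd Tuesday is the 10th — 10 April 2063.
That is not after 15 April 2063, so look at May 2063.
May 2063 starts on a Tuesday; its first Tuesday is the 1st, so the 2nd Tuesday is the 8th — 8 May 2063.

8 May 2063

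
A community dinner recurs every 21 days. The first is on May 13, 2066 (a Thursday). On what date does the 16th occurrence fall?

The 16th occurrence is 15 intervals after the first: 15 × 21 = 315 days after May 13, 2066.
May has 31 days — 18 days to the end of May leaves 297.
June has 30 days (267 left).
July has 31 days (236 left).
August has 31 days (205 left).
September has 30 days (175 left).
October has 31 days (144 left).
November has 30 days (114 left).
December has 31 days (83 left).
January has 31 days (52 left).
February has 28 days (24 left).
24 days into March → March 24, 2067.

March 24, 2067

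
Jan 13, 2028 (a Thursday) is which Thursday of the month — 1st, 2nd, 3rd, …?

2nd

Day 13 falls in week ⌈13/7⌉ of the month.
Days 1–7 hold the 1st Thursday, 8–14 the 2nd, 15–21 the 3rd, 22–28 the 4th, 29–31 the 5th.
13 is in the range for the 2nd.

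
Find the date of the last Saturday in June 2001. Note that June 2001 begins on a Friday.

30 June 2001

June 2001 begins on a Friday, so the first Saturday is June 2 (1 day later).
June 2001 has 30 days. Adding weeks: 2, 9, 16, 23, 30 — the last one ≤ 30 is the 30th.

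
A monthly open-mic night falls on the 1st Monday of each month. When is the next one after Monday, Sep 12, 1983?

Sep 1983 starts on a Thursday, so its 1st Monday is Sep 5, 1983 (4 days in).
That is not after Sep 12, 1983, so look at Oct 1983.
Oct 1983 starts on a Saturday, so its 1st Monday is Oct 3, 1983 (2 days in).

Oct 3, 1983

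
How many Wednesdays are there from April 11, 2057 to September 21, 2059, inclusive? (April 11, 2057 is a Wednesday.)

April 11, 2057 is a Wednesday; the first Wednesday on or after it is April 11, 2057.
From April 11, 2057 to September 21, 2059: 264 + 365 + 264 = 893 days (rest of 2057, 2058, to September 21, 2059 in 2059).
893 ÷ 7 = 127 full weeks with remainder 4, so 127 more Wednesdays after the first → 128.

128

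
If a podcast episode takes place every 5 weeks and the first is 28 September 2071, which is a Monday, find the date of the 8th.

30 May 2072

The 8th occurrence is 7 intervals after the first: 7 × 35 = 245 days after 28 September 2071.
September has 30 days — 2 days to the end of September leaves 243.
October has 31 days (212 left).
November has 30 days (182 left).
December has 31 days (151 left).
January has 31 days (120 left).
February has 29 days (91 left).
March has 31 days (60 left).
April has 30 days (30 left).
30 days into May → 30 May 2072.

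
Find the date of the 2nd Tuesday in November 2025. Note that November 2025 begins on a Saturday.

November 2025 begins on a Saturday, so the first Tuesday is November 4 (3 days later).
The 2nd Tuesday is 1 weeks later: 4 + 7 = 11.

2025-11-11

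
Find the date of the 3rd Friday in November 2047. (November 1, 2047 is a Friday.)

2047-11-15

November 2047 begins on a Friday, so the first Friday is November 1.
The 3rd Friday is 2 weeks later: 1 + 14 = 15.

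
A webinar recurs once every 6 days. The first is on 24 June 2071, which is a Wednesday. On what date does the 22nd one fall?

The 22nd occurrence is 21 intervals after the first: 21 × 6 = 126 days after 24 June 2071.
June has 30 days — 6 days to the end of June leaves 120.
July has 31 days (89 left).
August has 31 days (58 left).
September has 30 days (28 left).
28 days into October → 28 October 2071.

28 October 2071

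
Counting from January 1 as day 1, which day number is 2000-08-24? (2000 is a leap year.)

237

Days in months before August: 31 + 29 + 31 + 30 + 31 + 30 + 31 = 213.
Plus 24 days into August → day 237.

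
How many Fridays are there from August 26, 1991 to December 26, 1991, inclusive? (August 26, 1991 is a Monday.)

17

August 26, 1991 is a Monday; the first Friday on or after it is August 30, 1991 (4 days later).
From August 30, 1991 to December 26, 1991: 1 + 30 + 31 + 30 + 26 = 118 days (rest of August, September, October, November, December).
118 ÷ 7 = 16 full weeks with remainder 6, so 16 more Fridays after the first → 17.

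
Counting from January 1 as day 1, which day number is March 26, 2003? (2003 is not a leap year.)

85

Days in months before March: 31 + 28 = 59.
Plus 26 days into March → day 85.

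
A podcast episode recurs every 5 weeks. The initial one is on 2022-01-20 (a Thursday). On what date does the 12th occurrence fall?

The 12th occurrence is 11 intervals after the first: 11 × 35 = 385 days after 2022-01-20.
January has 31 days — 11 days to the end of January leaves 374.
February has 28 days (346 left).
March has 31 days (315 left).
April has 30 days (285 left).
May has 31 days (254 left).
June has 30 days (224 left).
July has 31 days (193 left).
August has 31 days (162 left).
September has 30 days (132 left).
October has 31 days (101 left).
November has 30 days (71 left).
December has 31 days (40 left).
January has 31 days (9 left).
9 days into February → 2023-02-09.

2023-02-09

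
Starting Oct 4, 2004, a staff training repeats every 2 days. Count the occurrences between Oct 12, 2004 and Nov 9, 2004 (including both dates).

15

Occurrences land 2·i days after Oct 4, 2004 for i = 0, 1, 2, …
Oct 12, 2004 is 8 days after the start; 8 ÷ 2 = 4 remainder 0. First occurrence in the window: #5 on Oct 12, 2004 (4×2 = 8 days in).
Nov 9, 2004 is 36 days after the start; 36 ÷ 2 = 18 remainder 0. Last occurrence in the window: #19 on Nov 9, 2004.
Occurrences #5 through #19: 15 in total.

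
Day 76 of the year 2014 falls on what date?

March 17, 2014

January has 31 days (76 − 31 = 45 remain).
February has 28 days (45 − 28 = 17 remain).
17 into March → March 17.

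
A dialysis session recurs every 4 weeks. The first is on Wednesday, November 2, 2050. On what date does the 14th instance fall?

November 1, 2051

The 14th occurrence is 13 intervals after the first: 13 × 28 = 364 days after November 2, 2050.
November has 30 days — 28 days to the end of November leaves 336.
December has 31 days (305 left).
January has 31 days (274 left).
February has 28 days (246 left).
March has 31 days (215 left).
April has 30 days (185 left).
May has 31 days (154 left).
June has 30 days (124 left).
July has 31 days (93 left).
August has 31 days (62 left).
September has 30 days (32 left).
October has 31 days (1 left).
1 day into November → November 1, 2051.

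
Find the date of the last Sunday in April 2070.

27 April 2070

April 2070 begins on a Tuesday, so the first Sunday is April 6 (5 days later).
April 2070 has 30 days. Adding weeks: 6, 13, 20, 27 — the last one ≤ 30 is the 27th.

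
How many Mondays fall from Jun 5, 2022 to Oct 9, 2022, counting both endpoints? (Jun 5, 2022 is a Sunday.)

18

Jun 5, 2022 is a Sunday; the first Monday on or after it is Jun 6, 2022 (1 day later).
From Jun 6, 2022 to Oct 9, 2022: 24 + 31 + 31 + 30 + 9 = 125 days (rest of Jun, Jul, Aug, Sep, Oct).
125 ÷ 7 = 17 full weeks with remainder 6, so 17 more Mondays after the first → 18.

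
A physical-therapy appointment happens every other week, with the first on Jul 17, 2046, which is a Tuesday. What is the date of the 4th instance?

The 4th occurrence is 3 intervals after the first: 3 × 14 = 42 days after Jul 17, 2046.
Jul has 31 days — 14 days to the end of Jul leaves 28.
28 days into Aug → Aug 28, 2046.

Aug 28, 2046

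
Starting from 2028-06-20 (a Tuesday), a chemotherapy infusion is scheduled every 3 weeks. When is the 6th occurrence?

The 6th occurrence is 5 intervals after the first: 5 × 21 = 105 days after 2028-06-20.
June has 30 days — 10 days to the end of June leaves 95.
July has 31 days (64 left).
August has 31 days (33 left).
September has 30 days (3 left).
3 days into October → 2028-10-03.

2028-10-03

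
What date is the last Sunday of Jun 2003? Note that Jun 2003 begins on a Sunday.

Jun 29, 2003

Jun 2003 begins on a Sunday, so the first Sunday is Jun 1.
Jun 2003 has 30 days. Adding weeks: 1, 8, 15, 22, 29 — the last one ≤ 30 is the 29th.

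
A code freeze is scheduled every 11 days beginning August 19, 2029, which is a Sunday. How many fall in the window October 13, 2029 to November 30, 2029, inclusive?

Occurrences land 11·i days after August 19, 2029 for i = 0, 1, 2, …
October 13, 2029 is 55 days after the start; 55 ÷ 11 = 5 remainder 0. First occurrence in the window: #6 on October 13, 2029 (5×11 = 55 days in).
November 30, 2029 is 103 days after the start; 103 ÷ 11 = 9 remainder 4. Last occurrence in the window: #10 on November 26, 2029.
Occurrences #6 through #10: 5 in total.

5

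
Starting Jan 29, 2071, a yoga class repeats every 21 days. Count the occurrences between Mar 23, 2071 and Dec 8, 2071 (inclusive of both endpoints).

Occurrences land 21·i days after Jan 29, 2071 for i = 0, 1, 2, …
Mar 23, 2071 is 53 days after the start; 53 ÷ 21 = 2 remainder 11; since the remainder is 11, round up to i = 3. First occurrence in the window: #4 on Apr 2, 2071 (3×21 = 63 days in).
Dec 8, 2071 is 313 days after the start; 313 ÷ 21 = 14 remainder 19. Last occurrence in the window: #15 on Nov 19, 2071.
Occurrences #4 through #15: 12 in total.

12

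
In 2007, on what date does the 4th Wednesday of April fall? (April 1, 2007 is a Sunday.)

2007-04-25

April 2007 begins on a Sunday, so the first Wednesday is April 4 (3 days later).
The 4th Wednesday is 3 weeks later: 4 + 21 = 25.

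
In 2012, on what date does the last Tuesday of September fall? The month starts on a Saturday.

2012-09-25

September 2012 begins on a Saturday, so the first Tuesday is September 4 (3 days later).
September 2012 has 30 days. Adding weeks: 4, 11, 18, 25 — the last one ≤ 30 is the 25th.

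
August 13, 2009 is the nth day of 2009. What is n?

225

Days in months before August: 31 + 28 + 31 + 30 + 31 + 30 + 31 = 212.
Plus 13 days into August → day 225.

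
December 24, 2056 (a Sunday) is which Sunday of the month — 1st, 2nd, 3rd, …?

4th

Day 24 falls in week ⌈24/7⌉ of the month.
Days 1–7 hold the 1st Sunday, 8–14 the 2nd, 15–21 the 3rd, 22–28 the 4th, 29–31 the 5th.
24 is in the range for the 4th.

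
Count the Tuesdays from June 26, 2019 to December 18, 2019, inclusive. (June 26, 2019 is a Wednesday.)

June 26, 2019 is a Wednesday; the first Tuesday on or after it is July 2, 2019 (6 days later).
From July 2, 2019 to December 18, 2019: 29 + 31 + 30 + 31 + 30 + 18 = 169 days (rest of July, August, September, October, November, December).
169 ÷ 7 = 24 full weeks with remainder 1, so 24 more Tuesdays after the first → 25.

25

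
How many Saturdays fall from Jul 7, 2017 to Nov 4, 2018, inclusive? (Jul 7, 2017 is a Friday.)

70

Jul 7, 2017 is a Friday; the first Saturday on or after it is Jul 8, 2017 (1 day later).
From Jul 8, 2017 to Nov 4, 2018: 176 + 308 = 484 days (rest of 2017, to Nov 4, 2018 in 2018).
484 ÷ 7 = 69 full weeks with remainder 1, so 69 more Saturdays after the first → 70.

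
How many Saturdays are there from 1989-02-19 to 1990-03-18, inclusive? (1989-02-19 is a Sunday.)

1989-02-19 is a Sunday; the first Saturday on or after it is 1989-02-25 (6 days later).
From 1989-02-25 to 1990-03-18: 309 + 77 = 386 days (rest of 1989, to 1990-03-18 in 1990).
386 ÷ 7 = 55 full weeks with remainder 1, so 55 more Saturdays after the first → 56.

56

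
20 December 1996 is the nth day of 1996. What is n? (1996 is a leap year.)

355

Days in months before December: 31 + 29 + 31 + 30 + 31 + 30 + 31 + 31 + 30 + 31 + 30 = 335.
Plus 20 days into December → day 355.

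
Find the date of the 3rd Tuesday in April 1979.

The first Tuesday of April 1979 is April 3.
The 3rd Tuesday is 2 weeks later: 3 + 14 = 17.

17 April 1979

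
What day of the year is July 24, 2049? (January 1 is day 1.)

Days in months before July: 31 + 28 + 31 + 30 + 31 + 30 = 181.
Plus 24 days into July → day 205.

205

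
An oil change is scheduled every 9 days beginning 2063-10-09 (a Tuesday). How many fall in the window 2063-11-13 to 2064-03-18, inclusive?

Occurrences land 9·i days after 2063-10-09 for i = 0, 1, 2, …
2063-11-13 is 35 days after the start; 35 ÷ 9 = 3 remainder 8; since the remainder is 8, round up to i = 4. First occurrence in the window: #5 on 2063-11-14 (4×9 = 36 days in).
2064-03-18 is 161 days after the start; 161 ÷ 9 = 17 remainder 8. Last occurrence in the window: #18 on 2064-03-10.
Occurrences #5 through #18: 14 in total.

14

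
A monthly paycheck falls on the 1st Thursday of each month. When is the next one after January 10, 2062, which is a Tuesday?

February 2, 2062

January 2062 starts on a Sunday, so its 1st Thursday is January 5, 2062 (4 days in).
That is not after January 10, 2062, so look at February 2062.
February 2062 starts on a Wednesday, so its 1st Thursday is February 2, 2062 (1 day in).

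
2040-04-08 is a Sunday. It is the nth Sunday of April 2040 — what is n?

2nd

Day 8 falls in week ⌈8/7⌉ of the month.
Days 1–7 hold the 1st Sunday, 8–14 the 2nd, 15–21 the 3rd, 22–28 the 4th, 29–31 the 5th.
8 is in the range for the 2nd.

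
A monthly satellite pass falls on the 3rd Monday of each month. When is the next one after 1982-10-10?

1982-10-18

October 1982 starts on a Friday; its first Monday is the 4th, so the 3rd Monday is the 18th — 1982-10-18.
1982-10-18 is after 1982-10-10, so that is the next one.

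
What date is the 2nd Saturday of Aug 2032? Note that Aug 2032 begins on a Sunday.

Aug 14, 2032

Aug 2032 begins on a Sunday, so the first Saturday is Aug 7 (6 days later).
The 2nd Saturday is 1 weeks later: 7 + 7 = 14.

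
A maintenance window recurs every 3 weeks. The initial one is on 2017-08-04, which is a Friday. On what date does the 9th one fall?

The 9th occurrence is 8 intervals after the first: 8 × 21 = 168 days after 2017-08-04.
August has 31 days — 27 days to the end of August leaves 141.
September has 30 days (111 left).
October has 31 days (80 left).
November has 30 days (50 left).
December has 31 days (19 left).
19 days into January → 2018-01-19.

2018-01-19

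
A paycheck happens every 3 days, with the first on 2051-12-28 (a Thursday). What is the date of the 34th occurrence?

The 34th occurrence is 33 intervals after the first: 33 × 3 = 99 days after 2051-12-28.
December has 31 days — 3 days to the end of December leaves 96.
January has 31 days (65 left).
February has 29 days (36 left).
March has 31 days (5 left).
5 days into April → 2052-04-05.

2052-04-05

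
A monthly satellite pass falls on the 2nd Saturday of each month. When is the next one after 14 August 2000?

9 September 2000

August 2000 starts on a Tuesday; its first Saturday is the 5th, so the 2nd Saturday is the 12th — 12 August 2000.
That is not after 14 August 2000, so look at September 2000.
September 2000 starts on a Friday; its first Saturday is the 2nd, so the 2nd Saturday is the 9th — 9 September 2000.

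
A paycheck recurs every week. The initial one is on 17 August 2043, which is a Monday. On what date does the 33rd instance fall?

28 March 2044

The 33rd occurrence is 32 intervals after the first: 32 × 7 = 224 days after 17 August 2043.
August has 31 days — 14 days to the end of August leaves 210.
September has 30 days (180 left).
October has 31 days (149 left).
November has 30 days (119 left).
December has 31 days (88 left).
January has 31 days (57 left).
February has 29 days (28 left).
28 days into March → 28 March 2044.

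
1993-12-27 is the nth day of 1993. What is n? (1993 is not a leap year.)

Days in months before December: 31 + 28 + 31 + 30 + 31 + 30 + 31 + 31 + 30 + 31 + 30 = 334.
Plus 27 days into December → day 361.

361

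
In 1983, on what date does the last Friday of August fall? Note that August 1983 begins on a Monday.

August 1983 begins on a Monday, so the first Friday is August 5 (4 days later).
August 1983 has 31 days. Adding weeks: 5, 12, 19, 26 — the last one ≤ 31 is the 26th.

August 26, 1983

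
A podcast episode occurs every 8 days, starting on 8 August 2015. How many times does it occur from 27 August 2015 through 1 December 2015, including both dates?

Occurrences land 8·i days after 8 August 2015 for i = 0, 1, 2, …
27 August 2015 is 19 days after the start; 19 ÷ 8 = 2 remainder 3; since the remainder is 3, round up to i = 3. First occurrence in the window: #4 on 1 September 2015 (3×8 = 24 days in).
1 December 2015 is 115 days after the start; 115 ÷ 8 = 14 remainder 3. Last occurrence in the window: #15 on 28 November 2015.
Occurrences #4 through #15: 12 in total.

12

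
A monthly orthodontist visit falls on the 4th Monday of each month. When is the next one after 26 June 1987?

27 July 1987

June 1987 starts on a Monday; its first Monday is the 1st, so the 4th Monday is the 22nd — 22 June 1987.
That is not after 26 June 1987, so look at July 1987.
July 1987 starts on a Wednesday; its first Monday is the 6th, so the 4th Monday is the 27th — 27 July 1987.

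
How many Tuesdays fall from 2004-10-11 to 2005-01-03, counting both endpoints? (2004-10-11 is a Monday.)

12

2004-10-11 is a Monday; the first Tuesday on or after it is 2004-10-12 (1 day later).
From 2004-10-12 to 2005-01-03: 19 + 30 + 31 + 3 = 83 days (rest of October, November, December, January).
83 ÷ 7 = 11 full weeks with remainder 6, so 11 more Tuesdays after the first → 12.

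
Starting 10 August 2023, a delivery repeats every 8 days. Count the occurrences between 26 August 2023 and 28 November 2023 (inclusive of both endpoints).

12

Occurrences land 8·i days after 10 August 2023 for i = 0, 1, 2, …
26 August 2023 is 16 days after the start; 16 ÷ 8 = 2 remainder 0. First occurrence in the window: #3 on 26 August 2023 (2×8 = 16 days in).
28 November 2023 is 110 days after the start; 110 ÷ 8 = 13 remainder 6. Last occurrence in the window: #14 on 22 November 2023.
Occurrences #3 through #14: 12 in total.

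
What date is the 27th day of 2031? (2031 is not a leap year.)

27 into January → January 27.

2031-01-27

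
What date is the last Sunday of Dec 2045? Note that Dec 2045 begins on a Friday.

Dec 2045 begins on a Friday, so the first Sunday is Dec 3 (2 days later).
Dec 2045 has 31 days. Adding weeks: 3, 10, 17, 24, 31 — the last one ≤ 31 is the 31st.

Dec 31, 2045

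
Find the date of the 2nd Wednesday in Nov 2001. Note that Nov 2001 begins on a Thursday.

Nov 14, 2001

Nov 2001 begins on a Thursday, so the first Wednesday is Nov 7 (6 days later).
The 2nd Wednesday is 1 weeks later: 7 + 7 = 14.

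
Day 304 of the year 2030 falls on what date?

31 October 2030

January has 31 days (304 − 31 = 273 remain).
February has 28 days (273 − 28 = 245 remain).
March has 31 days (245 − 31 = 214 remain).
April has 30 days (214 − 30 = 184 remain).
May has 31 days (184 − 31 = 153 remain).
June has 30 days (153 − 30 = 123 remain).
July has 31 days (123 − 31 = 92 remain).
August has 31 days (92 − 31 = 61 remain).
September has 30 days (61 − 30 = 31 remain).
31 into October → October 31.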